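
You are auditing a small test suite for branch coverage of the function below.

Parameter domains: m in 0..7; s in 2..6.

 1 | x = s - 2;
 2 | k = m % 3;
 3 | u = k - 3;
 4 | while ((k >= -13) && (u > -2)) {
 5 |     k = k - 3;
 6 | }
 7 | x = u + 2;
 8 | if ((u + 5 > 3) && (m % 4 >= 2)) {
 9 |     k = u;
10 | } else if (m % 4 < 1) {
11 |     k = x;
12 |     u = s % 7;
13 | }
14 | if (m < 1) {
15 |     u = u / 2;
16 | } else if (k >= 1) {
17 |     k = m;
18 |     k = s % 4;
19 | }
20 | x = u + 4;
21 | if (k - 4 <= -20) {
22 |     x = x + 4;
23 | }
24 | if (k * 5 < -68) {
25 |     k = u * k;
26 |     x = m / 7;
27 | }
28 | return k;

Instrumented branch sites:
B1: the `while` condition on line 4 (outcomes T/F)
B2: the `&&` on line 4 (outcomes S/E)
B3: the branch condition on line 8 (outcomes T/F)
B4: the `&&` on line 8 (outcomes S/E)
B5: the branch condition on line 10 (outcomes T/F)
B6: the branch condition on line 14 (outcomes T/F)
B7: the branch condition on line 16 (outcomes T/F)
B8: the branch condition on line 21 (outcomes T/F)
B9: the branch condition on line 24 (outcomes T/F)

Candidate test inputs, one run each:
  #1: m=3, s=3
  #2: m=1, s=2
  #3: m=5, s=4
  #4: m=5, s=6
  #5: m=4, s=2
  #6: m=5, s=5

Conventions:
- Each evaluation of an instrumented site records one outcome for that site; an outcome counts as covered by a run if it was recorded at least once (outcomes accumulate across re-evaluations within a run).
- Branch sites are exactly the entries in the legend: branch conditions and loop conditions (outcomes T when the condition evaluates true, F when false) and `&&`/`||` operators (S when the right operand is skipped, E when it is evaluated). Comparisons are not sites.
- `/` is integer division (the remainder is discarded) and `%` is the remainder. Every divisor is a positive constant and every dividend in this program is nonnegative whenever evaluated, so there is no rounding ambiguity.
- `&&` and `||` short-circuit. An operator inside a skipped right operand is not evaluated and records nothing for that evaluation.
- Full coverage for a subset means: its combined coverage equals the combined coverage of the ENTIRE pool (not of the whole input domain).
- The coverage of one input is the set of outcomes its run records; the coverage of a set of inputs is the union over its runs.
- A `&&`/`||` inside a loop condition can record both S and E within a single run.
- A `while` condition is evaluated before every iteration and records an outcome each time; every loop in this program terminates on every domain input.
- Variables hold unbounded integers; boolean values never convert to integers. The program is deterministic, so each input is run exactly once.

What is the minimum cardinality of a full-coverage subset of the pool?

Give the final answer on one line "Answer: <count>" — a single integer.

input #1 (m=3, s=3): events B2->E, B1->F, B4->S, B3->F, B5->F, B6->F, B7->F, B8->F, B9->F; covers B1=F, B2=E, B3=F, B4=S, B5=F, B6=F, B7=F, B8=F, B9=F
input #2 (m=1, s=2): events B2->E, B1->F, B4->S, B3->F, B5->F, B6->F, B7->T, B8->F, B9->F; covers B1=F, B2=E, B3=F, B4=S, B5=F, B6=F, B7=T, B8=F, B9=F
input #3 (m=5, s=4): events B2->E, B1->T, B2->E, B1->T, B2->E, B1->T, B2->E, B1->T, B2->E, B1->T, B2->E, B1->T, B2->S, B1->F, ...; covers B1=T, B1=F, B2=S, B2=E, B3=F, B4=E, B5=F, B6=F, B7=F, B8=T, B9=T
input #4 (m=5, s=6): events B2->E, B1->T, B2->E, B1->T, B2->E, B1->T, B2->E, B1->T, B2->E, B1->T, B2->E, B1->T, B2->S, B1->F, ...; covers B1=T, B1=F, B2=S, B2=E, B3=F, B4=E, B5=F, B6=F, B7=F, B8=T, B9=T
input #5 (m=4, s=2): events B2->E, B1->F, B4->S, B3->F, B5->T, B6->F, B7->F, B8->F, B9->F; covers B1=F, B2=E, B3=F, B4=S, B5=T, B6=F, B7=F, B8=F, B9=F
input #6 (m=5, s=5): events B2->E, B1->T, B2->E, B1->T, B2->E, B1->T, B2->E, B1->T, B2->E, B1->T, B2->E, B1->T, B2->S, B1->F, ...; covers B1=T, B1=F, B2=S, B2=E, B3=F, B4=E, B5=F, B6=F, B7=F, B8=T, B9=T
together the pool reaches 16 outcomes: B1=T, B1=F, B2=S, B2=E, B3=F, B4=S, B4=E, B5=T, B5=F, B6=F, B7=T, B7=F, B8=T, B8=F, B9=T, B9=F
size 1 is not enough: best union over all size-1 subsets is 11/16
size 2 is not enough: best union over all size-2 subsets is 15/16
inputs {2, 3, 5} (size 3) cover everything; no size-3 subset with a lexicographically smaller index list covers all 16

Answer: 3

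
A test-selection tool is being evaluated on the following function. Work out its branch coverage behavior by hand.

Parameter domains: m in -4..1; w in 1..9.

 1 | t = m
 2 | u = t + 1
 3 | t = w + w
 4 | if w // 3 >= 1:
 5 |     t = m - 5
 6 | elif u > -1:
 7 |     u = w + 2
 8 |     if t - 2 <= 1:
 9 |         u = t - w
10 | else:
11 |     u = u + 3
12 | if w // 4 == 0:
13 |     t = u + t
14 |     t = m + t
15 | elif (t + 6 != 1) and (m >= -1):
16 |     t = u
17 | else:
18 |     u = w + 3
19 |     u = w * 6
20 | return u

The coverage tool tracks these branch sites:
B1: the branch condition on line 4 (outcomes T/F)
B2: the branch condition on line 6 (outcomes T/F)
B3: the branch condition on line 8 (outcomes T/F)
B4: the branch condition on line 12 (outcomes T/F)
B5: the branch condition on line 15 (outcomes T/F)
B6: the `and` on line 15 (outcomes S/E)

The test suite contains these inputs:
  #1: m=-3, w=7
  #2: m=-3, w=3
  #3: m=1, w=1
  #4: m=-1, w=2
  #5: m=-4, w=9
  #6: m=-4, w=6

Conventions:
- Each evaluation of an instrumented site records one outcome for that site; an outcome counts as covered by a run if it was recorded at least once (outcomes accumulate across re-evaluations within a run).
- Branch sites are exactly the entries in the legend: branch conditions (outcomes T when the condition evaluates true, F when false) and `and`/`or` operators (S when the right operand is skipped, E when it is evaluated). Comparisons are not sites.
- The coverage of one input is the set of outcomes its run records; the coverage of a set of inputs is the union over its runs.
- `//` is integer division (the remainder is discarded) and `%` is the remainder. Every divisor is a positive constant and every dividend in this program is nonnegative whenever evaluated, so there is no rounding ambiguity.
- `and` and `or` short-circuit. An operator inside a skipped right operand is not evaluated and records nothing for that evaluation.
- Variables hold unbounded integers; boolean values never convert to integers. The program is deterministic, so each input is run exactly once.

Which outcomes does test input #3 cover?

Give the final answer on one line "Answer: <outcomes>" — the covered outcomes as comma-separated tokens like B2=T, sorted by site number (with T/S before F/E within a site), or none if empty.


Event log for input #3 (m=1, w=1):
  B1->F, B2->T, B3->T, B4->T
deduplicating events, the covered set is: B1=F, B2=T, B3=T, B4=T
Answer: B1=F, B2=T, B3=T, B4=T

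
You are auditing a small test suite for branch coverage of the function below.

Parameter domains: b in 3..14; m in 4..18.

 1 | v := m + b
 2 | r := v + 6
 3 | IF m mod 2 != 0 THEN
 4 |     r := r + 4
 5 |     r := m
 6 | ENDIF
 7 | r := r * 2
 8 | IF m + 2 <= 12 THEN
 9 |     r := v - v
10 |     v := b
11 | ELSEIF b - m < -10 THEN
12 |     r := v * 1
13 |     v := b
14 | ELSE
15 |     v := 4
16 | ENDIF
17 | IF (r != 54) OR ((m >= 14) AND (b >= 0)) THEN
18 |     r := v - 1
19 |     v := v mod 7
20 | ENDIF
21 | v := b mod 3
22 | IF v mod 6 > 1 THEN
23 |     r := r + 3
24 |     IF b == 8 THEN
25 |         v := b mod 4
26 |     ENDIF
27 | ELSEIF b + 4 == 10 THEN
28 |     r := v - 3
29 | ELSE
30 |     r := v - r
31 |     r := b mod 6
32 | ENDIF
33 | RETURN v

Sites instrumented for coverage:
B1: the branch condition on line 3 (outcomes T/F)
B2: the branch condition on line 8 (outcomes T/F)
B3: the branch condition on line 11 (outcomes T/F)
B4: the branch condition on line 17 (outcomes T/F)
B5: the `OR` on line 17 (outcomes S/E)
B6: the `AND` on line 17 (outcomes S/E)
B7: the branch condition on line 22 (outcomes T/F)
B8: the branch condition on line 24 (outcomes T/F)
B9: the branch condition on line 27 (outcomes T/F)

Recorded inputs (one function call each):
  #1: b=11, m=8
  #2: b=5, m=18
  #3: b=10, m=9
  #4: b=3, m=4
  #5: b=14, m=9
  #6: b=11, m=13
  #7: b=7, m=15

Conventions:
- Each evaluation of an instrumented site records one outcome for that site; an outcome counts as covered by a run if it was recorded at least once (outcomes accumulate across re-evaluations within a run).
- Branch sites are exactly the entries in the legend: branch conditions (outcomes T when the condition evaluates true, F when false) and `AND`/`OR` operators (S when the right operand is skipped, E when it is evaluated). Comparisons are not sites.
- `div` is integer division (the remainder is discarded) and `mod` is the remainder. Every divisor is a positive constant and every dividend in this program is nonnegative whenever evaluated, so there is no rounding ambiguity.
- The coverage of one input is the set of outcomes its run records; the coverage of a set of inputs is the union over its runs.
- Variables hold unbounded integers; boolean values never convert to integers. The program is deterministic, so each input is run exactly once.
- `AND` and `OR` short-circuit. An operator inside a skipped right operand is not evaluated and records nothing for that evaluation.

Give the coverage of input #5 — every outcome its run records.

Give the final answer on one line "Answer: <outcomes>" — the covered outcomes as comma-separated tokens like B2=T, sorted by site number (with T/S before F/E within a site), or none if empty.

Simulating input #5 (b=14, m=9) step by step:
  B1->T, B2->T, B5->S, B4->T, B7->T, B8->F
deduplicating events, the covered set is: B1=T, B2=T, B4=T, B5=S, B7=T, B8=F

Answer: B1=T, B2=T, B4=T, B5=S, B7=T, B8=F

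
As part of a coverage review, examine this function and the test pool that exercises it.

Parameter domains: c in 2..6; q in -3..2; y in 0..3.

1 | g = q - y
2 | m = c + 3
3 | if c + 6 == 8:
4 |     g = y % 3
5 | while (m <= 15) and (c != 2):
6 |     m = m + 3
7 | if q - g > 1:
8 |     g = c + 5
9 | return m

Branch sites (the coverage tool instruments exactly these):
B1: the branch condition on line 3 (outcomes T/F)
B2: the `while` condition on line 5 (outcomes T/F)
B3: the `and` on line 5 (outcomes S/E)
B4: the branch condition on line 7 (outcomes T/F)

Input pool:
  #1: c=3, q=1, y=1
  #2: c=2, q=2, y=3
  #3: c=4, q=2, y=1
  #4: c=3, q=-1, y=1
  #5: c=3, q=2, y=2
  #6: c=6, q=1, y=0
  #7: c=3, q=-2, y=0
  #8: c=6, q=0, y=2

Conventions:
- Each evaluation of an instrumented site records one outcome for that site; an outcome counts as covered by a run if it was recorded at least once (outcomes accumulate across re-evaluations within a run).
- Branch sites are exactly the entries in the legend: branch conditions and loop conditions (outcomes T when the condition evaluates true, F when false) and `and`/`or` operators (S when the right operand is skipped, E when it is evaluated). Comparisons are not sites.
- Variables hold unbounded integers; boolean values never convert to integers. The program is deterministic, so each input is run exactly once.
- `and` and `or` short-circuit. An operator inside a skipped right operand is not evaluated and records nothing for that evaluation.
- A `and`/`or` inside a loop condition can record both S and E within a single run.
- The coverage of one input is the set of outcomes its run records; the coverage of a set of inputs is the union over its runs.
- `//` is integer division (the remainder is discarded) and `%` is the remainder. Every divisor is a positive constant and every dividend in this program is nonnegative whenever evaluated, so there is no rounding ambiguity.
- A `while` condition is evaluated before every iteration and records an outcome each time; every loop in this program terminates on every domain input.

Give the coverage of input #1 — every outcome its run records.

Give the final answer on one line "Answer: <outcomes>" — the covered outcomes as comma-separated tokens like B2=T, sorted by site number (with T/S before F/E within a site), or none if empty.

Event log for input #1 (c=3, q=1, y=1):
  B1->F, B3->E, B2->T, B3->E, B2->T, B3->E, B2->T, B3->E, B2->T, B3->S
  B2->F, B4->F
distinct outcomes covered: B1=F, B2=T, B2=F, B3=S, B3=E, B4=F

Answer: B1=F, B2=T, B2=F, B3=S, B3=E, B4=F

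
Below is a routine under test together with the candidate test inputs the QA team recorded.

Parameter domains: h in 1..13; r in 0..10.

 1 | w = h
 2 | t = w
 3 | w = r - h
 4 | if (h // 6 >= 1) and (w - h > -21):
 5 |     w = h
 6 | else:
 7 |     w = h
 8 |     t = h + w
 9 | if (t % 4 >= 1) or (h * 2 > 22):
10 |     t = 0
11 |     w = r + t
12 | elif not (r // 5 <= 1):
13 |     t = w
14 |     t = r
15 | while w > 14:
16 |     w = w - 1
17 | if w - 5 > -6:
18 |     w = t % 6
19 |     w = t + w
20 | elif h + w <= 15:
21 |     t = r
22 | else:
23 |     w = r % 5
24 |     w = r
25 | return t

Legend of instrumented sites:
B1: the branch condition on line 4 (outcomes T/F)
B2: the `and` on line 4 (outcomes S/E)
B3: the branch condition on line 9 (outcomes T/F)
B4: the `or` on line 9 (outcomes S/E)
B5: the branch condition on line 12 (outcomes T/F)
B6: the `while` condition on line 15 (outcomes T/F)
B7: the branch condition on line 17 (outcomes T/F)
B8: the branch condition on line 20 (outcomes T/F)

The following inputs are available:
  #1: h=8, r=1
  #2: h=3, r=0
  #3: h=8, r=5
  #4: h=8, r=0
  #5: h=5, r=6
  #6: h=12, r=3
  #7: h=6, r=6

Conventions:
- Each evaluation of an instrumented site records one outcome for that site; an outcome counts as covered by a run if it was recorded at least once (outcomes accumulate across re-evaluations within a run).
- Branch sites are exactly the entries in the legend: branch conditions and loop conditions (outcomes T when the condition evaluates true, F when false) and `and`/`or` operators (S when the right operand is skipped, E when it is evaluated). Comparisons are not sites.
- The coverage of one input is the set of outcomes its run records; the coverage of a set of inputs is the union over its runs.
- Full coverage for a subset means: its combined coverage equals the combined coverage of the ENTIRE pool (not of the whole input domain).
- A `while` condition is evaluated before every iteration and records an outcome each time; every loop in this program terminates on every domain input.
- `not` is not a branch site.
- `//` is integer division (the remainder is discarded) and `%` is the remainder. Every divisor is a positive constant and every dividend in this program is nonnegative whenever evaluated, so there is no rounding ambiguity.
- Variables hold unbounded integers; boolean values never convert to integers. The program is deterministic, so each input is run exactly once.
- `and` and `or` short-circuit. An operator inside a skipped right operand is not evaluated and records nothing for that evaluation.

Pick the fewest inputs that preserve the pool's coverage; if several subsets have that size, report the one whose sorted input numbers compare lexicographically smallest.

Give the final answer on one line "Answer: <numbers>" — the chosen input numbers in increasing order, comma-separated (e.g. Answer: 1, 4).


test 1 (h=8, r=1) fires B2->E, B1->T, B4->E, B3->F, B5->F, B6->F, B7->T; hits B1=T, B2=E, B3=F, B4=E, B5=F, B6=F, B7=T
test 2 (h=3, r=0) fires B2->S, B1->F, B4->S, B3->T, B6->F, B7->T; hits B1=F, B2=S, B3=T, B4=S, B6=F, B7=T
test 3 (h=8, r=5) fires B2->E, B1->T, B4->E, B3->F, B5->F, B6->F, B7->T; hits B1=T, B2=E, B3=F, B4=E, B5=F, B6=F, B7=T
test 4 (h=8, r=0) fires B2->E, B1->T, B4->E, B3->F, B5->F, B6->F, B7->T; hits B1=T, B2=E, B3=F, B4=E, B5=F, B6=F, B7=T
test 5 (h=5, r=6) fires B2->S, B1->F, B4->S, B3->T, B6->F, B7->T; hits B1=F, B2=S, B3=T, B4=S, B6=F, B7=T
test 6 (h=12, r=3) fires B2->E, B1->F, B4->E, B3->T, B6->F, B7->T; hits B1=F, B2=E, B3=T, B4=E, B6=F, B7=T
test 7 (h=6, r=6) fires B2->E, B1->T, B4->S, B3->T, B6->F, B7->T; hits B1=T, B2=E, B3=T, B4=S, B6=F, B7=T
pool-wide coverage (11 outcomes): B1=T, B1=F, B2=S, B2=E, B3=T, B3=F, B4=S, B4=E, B5=F, B6=F, B7=T
no size-1 subset reaches all 11 outcomes (best union: 7/11)
size 2: inputs {1, 2} cover all 11 outcomes, and no lexicographically smaller subset of this size does
Answer: 1, 2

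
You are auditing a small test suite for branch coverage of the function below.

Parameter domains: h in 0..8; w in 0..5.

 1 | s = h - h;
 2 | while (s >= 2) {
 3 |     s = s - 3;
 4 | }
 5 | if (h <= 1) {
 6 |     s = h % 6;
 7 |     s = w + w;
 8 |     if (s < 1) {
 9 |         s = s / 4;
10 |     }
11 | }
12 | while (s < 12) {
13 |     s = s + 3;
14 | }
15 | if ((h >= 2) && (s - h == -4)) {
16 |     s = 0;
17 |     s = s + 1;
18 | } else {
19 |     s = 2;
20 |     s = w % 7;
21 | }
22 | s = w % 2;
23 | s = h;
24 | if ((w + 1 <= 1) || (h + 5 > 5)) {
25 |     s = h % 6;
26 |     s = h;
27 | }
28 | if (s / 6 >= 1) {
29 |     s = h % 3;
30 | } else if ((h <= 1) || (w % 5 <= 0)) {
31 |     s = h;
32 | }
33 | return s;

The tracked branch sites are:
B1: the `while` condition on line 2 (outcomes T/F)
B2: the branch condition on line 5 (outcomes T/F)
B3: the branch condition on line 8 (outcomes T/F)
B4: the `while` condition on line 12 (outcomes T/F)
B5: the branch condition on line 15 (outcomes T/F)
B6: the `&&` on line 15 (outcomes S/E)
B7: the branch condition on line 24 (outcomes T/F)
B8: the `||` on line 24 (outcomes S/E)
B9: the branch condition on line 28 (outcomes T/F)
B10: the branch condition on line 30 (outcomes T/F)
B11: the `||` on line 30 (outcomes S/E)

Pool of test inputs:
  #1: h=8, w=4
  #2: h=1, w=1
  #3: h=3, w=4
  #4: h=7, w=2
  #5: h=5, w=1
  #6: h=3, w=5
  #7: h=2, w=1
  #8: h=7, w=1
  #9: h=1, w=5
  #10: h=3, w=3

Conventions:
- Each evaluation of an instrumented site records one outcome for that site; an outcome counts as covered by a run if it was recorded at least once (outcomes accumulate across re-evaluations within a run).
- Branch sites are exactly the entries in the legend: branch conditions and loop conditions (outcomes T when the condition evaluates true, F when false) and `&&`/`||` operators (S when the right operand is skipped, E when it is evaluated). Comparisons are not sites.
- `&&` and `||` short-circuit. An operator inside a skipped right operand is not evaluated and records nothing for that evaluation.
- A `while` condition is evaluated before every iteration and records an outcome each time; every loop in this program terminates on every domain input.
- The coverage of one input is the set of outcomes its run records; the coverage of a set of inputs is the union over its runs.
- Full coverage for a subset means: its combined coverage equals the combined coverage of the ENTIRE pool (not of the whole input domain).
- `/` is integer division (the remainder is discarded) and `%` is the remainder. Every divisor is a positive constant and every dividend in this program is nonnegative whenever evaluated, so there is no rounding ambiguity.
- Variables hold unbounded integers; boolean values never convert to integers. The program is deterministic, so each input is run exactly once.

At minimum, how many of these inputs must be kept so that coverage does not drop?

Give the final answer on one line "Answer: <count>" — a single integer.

run #1 (h=8, w=4) runs B1->F, B2->F, B4->T, B4->T, B4->T, B4->T, B4->F, B6->E, B5->F, B8->E, B7->T, B9->T; records B1=F, B2=F, B4=T, B4=F, B5=F, B6=E, B7=T, B8=E, B9=T
run #2 (h=1, w=1) runs B1->F, B2->T, B3->F, B4->T, B4->T, B4->T, B4->T, B4->F, B6->S, B5->F, B8->E, B7->T, B9->F, B11->S, ...; records B1=F, B2=T, B3=F, B4=T, B4=F, B5=F, B6=S, B7=T, B8=E, B9=F, B10=T, B11=S
run #3 (h=3, w=4) runs B1->F, B2->F, B4->T, B4->T, B4->T, B4->T, B4->F, B6->E, B5->F, B8->E, B7->T, B9->F, B11->E, B10->F; records B1=F, B2=F, B4=T, B4=F, B5=F, B6=E, B7=T, B8=E, B9=F, B10=F, B11=E
run #4 (h=7, w=2) runs B1->F, B2->F, B4->T, B4->T, B4->T, B4->T, B4->F, B6->E, B5->F, B8->E, B7->T, B9->T; records B1=F, B2=F, B4=T, B4=F, B5=F, B6=E, B7=T, B8=E, B9=T
run #5 (h=5, w=1) runs B1->F, B2->F, B4->T, B4->T, B4->T, B4->T, B4->F, B6->E, B5->F, B8->E, B7->T, B9->F, B11->E, B10->F; records B1=F, B2=F, B4=T, B4=F, B5=F, B6=E, B7=T, B8=E, B9=F, B10=F, B11=E
run #6 (h=3, w=5) runs B1->F, B2->F, B4->T, B4->T, B4->T, B4->T, B4->F, B6->E, B5->F, B8->E, B7->T, B9->F, B11->E, B10->T; records B1=F, B2=F, B4=T, B4=F, B5=F, B6=E, B7=T, B8=E, B9=F, B10=T, B11=E
run #7 (h=2, w=1) runs B1->F, B2->F, B4->T, B4->T, B4->T, B4->T, B4->F, B6->E, B5->F, B8->E, B7->T, B9->F, B11->E, B10->F; records B1=F, B2=F, B4=T, B4=F, B5=F, B6=E, B7=T, B8=E, B9=F, B10=F, B11=E
run #8 (h=7, w=1) runs B1->F, B2->F, B4->T, B4->T, B4->T, B4->T, B4->F, B6->E, B5->F, B8->E, B7->T, B9->T; records B1=F, B2=F, B4=T, B4=F, B5=F, B6=E, B7=T, B8=E, B9=T
run #9 (h=1, w=5) runs B1->F, B2->T, B3->F, B4->T, B4->F, B6->S, B5->F, B8->E, B7->T, B9->F, B11->S, B10->T; records B1=F, B2=T, B3=F, B4=T, B4=F, B5=F, B6=S, B7=T, B8=E, B9=F, B10=T, B11=S
run #10 (h=3, w=3) runs B1->F, B2->F, B4->T, B4->T, B4->T, B4->T, B4->F, B6->E, B5->F, B8->E, B7->T, B9->F, B11->E, B10->F; records B1=F, B2=F, B4=T, B4=F, B5=F, B6=E, B7=T, B8=E, B9=F, B10=F, B11=E
the full pool covers 17 outcomes: B1=F, B2=T, B2=F, B3=F, B4=T, B4=F, B5=F, B6=S, B6=E, B7=T, B8=E, B9=T, B9=F, B10=T, B10=F, B11=S, B11=E
every size-1 subset falls short of the 17 outcomes (best: 12/17)
every size-2 subset falls short of the 17 outcomes (best: 16/17)
at size 3, {1, 2, 3} reaches all 17 outcomes; every lexicographically earlier size-3 subset fails

Answer: 3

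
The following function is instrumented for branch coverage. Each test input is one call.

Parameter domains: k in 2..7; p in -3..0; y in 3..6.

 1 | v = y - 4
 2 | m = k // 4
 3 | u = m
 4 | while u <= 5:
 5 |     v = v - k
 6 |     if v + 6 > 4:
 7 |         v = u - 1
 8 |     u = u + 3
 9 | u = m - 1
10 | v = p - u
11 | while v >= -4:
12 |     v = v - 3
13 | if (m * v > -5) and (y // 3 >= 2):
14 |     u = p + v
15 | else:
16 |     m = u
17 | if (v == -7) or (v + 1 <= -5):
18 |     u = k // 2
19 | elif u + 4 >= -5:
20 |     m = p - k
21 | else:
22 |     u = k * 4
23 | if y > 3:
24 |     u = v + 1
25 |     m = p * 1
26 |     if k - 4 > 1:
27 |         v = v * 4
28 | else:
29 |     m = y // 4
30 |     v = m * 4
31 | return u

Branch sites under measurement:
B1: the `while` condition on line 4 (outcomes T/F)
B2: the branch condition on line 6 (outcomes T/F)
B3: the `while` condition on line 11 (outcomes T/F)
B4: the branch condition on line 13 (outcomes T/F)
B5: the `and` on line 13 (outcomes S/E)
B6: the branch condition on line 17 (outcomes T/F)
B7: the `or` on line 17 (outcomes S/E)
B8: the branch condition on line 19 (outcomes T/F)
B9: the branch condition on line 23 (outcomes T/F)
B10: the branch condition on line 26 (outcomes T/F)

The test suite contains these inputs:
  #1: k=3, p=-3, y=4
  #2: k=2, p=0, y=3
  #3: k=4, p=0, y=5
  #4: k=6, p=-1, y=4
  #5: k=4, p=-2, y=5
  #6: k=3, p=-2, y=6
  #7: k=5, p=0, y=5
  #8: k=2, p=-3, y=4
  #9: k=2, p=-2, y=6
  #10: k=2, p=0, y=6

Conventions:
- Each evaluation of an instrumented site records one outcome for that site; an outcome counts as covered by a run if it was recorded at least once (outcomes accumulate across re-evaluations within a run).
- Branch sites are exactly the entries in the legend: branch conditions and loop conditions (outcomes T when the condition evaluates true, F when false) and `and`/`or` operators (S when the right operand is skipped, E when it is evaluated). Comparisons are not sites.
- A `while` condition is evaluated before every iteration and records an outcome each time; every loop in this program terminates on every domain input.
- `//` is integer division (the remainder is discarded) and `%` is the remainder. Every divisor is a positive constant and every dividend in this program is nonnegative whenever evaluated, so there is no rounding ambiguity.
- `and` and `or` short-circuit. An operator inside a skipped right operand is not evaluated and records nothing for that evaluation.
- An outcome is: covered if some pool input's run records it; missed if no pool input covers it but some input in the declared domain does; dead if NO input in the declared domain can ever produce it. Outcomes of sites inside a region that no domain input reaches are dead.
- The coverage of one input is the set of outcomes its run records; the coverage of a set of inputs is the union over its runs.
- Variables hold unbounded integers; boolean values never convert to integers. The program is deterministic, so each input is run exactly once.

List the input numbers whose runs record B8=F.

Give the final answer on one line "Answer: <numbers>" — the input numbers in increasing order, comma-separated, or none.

input #1 (k=3, p=-3, y=4): misses B8=F
input #2 (k=2, p=0, y=3): misses B8=F
input #3 (k=4, p=0, y=5): misses B8=F
input #4 (k=6, p=-1, y=4): misses B8=F
input #5 (k=4, p=-2, y=5): misses B8=F
input #6 (k=3, p=-2, y=6): misses B8=F
input #7 (k=5, p=0, y=5): misses B8=F
input #8 (k=2, p=-3, y=4): misses B8=F
input #9 (k=2, p=-2, y=6): misses B8=F
input #10 (k=2, p=0, y=6): misses B8=F

Answer: none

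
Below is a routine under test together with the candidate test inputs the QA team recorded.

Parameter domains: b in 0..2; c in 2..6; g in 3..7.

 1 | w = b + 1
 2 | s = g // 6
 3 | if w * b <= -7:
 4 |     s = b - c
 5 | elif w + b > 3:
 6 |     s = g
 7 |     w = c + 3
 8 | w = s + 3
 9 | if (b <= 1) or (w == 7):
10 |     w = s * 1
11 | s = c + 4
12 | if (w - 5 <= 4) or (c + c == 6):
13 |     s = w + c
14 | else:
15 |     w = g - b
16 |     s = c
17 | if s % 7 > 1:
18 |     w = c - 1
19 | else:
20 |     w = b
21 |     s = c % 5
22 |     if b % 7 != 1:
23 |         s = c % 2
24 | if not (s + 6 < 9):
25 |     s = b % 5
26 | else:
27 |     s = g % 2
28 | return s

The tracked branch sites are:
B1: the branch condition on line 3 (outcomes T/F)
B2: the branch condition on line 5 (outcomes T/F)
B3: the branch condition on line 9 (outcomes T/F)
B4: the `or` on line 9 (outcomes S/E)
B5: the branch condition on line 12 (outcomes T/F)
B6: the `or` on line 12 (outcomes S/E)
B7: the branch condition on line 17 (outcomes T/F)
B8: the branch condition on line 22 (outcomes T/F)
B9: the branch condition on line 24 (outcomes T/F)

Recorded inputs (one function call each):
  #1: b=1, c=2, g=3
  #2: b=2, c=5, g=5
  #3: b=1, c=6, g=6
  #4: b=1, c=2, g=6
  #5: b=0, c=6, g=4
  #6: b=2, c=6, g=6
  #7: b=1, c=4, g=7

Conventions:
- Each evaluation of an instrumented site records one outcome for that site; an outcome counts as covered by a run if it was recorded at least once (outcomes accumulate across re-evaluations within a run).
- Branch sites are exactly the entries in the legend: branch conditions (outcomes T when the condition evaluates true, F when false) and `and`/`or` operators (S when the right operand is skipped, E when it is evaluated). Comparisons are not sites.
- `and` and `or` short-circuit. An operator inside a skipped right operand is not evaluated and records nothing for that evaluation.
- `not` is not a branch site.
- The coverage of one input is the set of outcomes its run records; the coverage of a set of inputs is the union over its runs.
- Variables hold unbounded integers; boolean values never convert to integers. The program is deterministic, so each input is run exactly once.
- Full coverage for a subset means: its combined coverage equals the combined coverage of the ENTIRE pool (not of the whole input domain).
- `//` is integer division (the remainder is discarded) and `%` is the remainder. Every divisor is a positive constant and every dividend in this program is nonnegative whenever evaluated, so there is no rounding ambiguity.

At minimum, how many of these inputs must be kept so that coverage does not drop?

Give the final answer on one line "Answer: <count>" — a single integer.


input #1, b=1, c=2, g=3: outcomes B1=F, B2=F, B3=T, B4=S, B5=T, B6=S, B7=T, B9=F
input #2, b=2, c=5, g=5: outcomes B1=F, B2=T, B3=F, B4=E, B5=T, B6=S, B7=T, B9=T
input #3, b=1, c=6, g=6: outcomes B1=F, B2=F, B3=T, B4=S, B5=T, B6=S, B7=F, B8=F, B9=F
input #4, b=1, c=2, g=6: outcomes B1=F, B2=F, B3=T, B4=S, B5=T, B6=S, B7=T, B9=T
input #5, b=0, c=6, g=4: outcomes B1=F, B2=F, B3=T, B4=S, B5=T, B6=S, B7=T, B9=T
input #6, b=2, c=6, g=6: outcomes B1=F, B2=T, B3=F, B4=E, B5=T, B6=S, B7=F, B8=T, B9=F
input #7, b=1, c=4, g=7: outcomes B1=F, B2=F, B3=T, B4=S, B5=T, B6=S, B7=T, B9=T
the full pool covers 15 outcomes: B1=F, B2=T, B2=F, B3=T, B3=F, B4=S, B4=E, B5=T, B6=S, B7=T, B7=F, B8=T, B8=F, B9=T, B9=F
no size-1 subset reaches all 15 outcomes (best union: 9/15)
no size-2 subset reaches all 15 outcomes (best union: 14/15)
at size 3, {2, 3, 6} reaches all 15 outcomes; every lexicographically earlier size-3 subset fails
Answer: 3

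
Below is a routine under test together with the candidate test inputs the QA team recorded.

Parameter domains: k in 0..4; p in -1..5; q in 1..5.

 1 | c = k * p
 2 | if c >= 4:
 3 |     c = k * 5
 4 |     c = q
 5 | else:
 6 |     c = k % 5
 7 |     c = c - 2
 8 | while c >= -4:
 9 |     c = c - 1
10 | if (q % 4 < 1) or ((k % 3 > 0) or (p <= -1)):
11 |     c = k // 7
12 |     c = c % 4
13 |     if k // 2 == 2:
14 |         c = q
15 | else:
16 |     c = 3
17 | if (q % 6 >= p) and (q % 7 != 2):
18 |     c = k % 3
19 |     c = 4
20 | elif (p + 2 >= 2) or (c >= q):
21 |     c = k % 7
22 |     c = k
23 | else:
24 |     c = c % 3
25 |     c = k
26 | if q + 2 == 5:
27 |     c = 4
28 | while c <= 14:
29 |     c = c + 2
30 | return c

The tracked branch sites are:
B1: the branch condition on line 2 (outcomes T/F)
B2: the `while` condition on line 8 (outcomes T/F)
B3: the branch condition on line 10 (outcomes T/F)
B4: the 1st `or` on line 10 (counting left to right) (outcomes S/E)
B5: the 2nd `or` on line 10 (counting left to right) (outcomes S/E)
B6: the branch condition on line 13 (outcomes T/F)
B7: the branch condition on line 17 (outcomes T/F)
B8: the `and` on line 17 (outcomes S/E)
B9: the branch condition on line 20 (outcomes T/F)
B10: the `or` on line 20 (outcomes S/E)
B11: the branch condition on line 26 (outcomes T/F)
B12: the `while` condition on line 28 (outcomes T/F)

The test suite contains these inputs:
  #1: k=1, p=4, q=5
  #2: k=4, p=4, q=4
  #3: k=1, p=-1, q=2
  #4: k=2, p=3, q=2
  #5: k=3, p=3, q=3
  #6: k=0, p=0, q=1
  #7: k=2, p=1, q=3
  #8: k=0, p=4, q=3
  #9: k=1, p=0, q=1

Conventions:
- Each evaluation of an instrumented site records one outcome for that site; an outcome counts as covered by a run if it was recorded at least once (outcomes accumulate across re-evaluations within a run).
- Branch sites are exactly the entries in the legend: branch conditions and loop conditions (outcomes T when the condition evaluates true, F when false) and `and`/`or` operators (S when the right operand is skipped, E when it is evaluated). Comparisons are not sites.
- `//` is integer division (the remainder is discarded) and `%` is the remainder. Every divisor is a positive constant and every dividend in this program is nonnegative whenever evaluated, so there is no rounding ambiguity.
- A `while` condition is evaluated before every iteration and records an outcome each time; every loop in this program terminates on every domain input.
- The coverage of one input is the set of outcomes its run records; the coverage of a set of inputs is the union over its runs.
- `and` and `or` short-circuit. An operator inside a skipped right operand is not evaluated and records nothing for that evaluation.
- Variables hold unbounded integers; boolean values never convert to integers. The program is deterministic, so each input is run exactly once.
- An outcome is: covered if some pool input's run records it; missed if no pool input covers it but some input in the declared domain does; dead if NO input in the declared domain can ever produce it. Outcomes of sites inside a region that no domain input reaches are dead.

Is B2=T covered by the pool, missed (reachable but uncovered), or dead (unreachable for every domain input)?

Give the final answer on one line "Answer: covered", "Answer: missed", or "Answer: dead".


B2=T is recorded by pool input(s) 1, 2, 3, 4, 5, 6, 7, 8, 9 -> covered
Answer: covered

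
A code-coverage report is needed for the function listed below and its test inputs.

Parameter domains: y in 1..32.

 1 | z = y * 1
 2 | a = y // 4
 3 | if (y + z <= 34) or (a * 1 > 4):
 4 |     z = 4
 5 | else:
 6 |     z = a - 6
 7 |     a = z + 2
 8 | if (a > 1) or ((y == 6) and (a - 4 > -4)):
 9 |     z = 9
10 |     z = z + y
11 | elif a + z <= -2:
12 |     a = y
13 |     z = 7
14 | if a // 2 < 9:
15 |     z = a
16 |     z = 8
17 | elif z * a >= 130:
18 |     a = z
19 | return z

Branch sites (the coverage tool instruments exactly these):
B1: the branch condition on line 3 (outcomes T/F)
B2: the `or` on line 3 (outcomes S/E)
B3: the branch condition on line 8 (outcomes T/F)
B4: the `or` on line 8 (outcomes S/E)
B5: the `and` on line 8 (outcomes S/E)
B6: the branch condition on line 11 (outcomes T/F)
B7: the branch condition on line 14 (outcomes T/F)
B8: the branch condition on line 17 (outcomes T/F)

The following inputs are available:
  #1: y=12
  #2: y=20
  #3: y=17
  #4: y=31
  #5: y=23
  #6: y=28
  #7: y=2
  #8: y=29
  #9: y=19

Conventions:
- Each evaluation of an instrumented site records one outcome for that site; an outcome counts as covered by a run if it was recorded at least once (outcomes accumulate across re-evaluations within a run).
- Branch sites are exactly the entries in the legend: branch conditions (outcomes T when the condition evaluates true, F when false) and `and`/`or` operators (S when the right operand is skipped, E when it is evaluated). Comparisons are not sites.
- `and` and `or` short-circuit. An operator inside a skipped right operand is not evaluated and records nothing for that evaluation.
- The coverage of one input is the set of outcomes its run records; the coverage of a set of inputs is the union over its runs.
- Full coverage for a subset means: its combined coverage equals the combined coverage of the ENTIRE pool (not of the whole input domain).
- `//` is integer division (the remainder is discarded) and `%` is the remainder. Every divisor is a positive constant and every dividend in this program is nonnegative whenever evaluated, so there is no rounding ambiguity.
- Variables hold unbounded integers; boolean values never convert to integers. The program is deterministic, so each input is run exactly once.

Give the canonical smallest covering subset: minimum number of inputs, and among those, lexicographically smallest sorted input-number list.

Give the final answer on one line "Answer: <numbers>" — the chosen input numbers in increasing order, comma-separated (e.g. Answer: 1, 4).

input #1, y=12: outcomes B1=T, B2=S, B3=T, B4=S, B7=T
input #2, y=20: outcomes B1=T, B2=E, B3=T, B4=S, B7=T
input #3, y=17: outcomes B1=T, B2=S, B3=T, B4=S, B7=T
input #4, y=31: outcomes B1=T, B2=E, B3=T, B4=S, B7=T
input #5, y=23: outcomes B1=T, B2=E, B3=T, B4=S, B7=T
input #6, y=28: outcomes B1=T, B2=E, B3=T, B4=S, B7=T
input #7, y=2: outcomes B1=T, B2=S, B3=F, B4=E, B5=S, B6=F, B7=T
input #8, y=29: outcomes B1=T, B2=E, B3=T, B4=S, B7=T
input #9, y=19: outcomes B1=F, B2=E, B3=F, B4=E, B5=S, B6=T, B7=F, B8=T
union over all inputs: B1=T, B1=F, B2=S, B2=E, B3=T, B3=F, B4=S, B4=E, B5=S, B6=T, B6=F, B7=T, B7=F, B8=T (14 outcomes)
size 1 is not enough: best union over all size-1 subsets is 8/14
size 2 is not enough: best union over all size-2 subsets is 13/14
at size 3, {1, 7, 9} reaches all 14 outcomes; every lexicographically earlier size-3 subset fails

Answer: 1, 7, 9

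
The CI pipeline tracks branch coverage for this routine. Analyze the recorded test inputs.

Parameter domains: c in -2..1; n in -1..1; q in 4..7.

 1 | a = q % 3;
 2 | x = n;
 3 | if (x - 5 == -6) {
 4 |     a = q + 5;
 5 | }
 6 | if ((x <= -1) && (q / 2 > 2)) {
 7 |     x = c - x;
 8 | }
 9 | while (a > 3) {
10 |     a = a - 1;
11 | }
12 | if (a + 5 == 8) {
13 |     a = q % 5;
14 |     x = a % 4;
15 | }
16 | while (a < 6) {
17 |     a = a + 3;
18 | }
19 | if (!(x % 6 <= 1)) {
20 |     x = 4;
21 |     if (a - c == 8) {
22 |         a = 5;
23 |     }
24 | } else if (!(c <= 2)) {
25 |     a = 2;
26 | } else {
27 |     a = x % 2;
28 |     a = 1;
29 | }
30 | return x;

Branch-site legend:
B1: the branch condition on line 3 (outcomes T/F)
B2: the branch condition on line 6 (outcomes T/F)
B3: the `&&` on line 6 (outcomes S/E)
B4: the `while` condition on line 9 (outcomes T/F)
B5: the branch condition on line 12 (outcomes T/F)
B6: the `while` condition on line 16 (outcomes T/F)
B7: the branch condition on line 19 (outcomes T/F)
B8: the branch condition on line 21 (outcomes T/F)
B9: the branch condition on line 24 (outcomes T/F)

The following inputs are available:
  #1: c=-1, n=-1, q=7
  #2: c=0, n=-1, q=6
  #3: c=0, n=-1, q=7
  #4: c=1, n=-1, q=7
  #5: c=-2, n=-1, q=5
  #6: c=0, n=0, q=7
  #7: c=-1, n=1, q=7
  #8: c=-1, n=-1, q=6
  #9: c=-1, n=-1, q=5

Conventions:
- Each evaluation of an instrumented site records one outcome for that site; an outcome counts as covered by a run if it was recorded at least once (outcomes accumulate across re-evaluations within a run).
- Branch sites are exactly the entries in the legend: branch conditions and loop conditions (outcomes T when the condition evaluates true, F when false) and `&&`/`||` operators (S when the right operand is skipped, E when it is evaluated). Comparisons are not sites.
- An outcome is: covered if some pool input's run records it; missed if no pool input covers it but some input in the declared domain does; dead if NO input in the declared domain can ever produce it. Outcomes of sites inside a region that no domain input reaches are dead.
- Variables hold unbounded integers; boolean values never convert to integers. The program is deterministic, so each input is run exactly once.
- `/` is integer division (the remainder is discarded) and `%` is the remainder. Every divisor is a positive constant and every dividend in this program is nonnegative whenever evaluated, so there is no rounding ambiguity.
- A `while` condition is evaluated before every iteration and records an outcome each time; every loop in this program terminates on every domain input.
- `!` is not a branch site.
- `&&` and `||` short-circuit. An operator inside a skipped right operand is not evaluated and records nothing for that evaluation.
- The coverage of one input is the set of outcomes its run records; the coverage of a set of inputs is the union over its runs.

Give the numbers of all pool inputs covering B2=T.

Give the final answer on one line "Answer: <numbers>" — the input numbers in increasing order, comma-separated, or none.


input #1 (c=-1, n=-1, q=7): hits B2=T
input #2 (c=0, n=-1, q=6): hits B2=T
input #3 (c=0, n=-1, q=7): hits B2=T
input #4 (c=1, n=-1, q=7): hits B2=T
input #5 (c=-2, n=-1, q=5): never hits B2=T
input #6 (c=0, n=0, q=7): never hits B2=T
input #7 (c=-1, n=1, q=7): never hits B2=T
input #8 (c=-1, n=-1, q=6): hits B2=T
input #9 (c=-1, n=-1, q=5): never hits B2=T
Answer: 1, 2, 3, 4, 8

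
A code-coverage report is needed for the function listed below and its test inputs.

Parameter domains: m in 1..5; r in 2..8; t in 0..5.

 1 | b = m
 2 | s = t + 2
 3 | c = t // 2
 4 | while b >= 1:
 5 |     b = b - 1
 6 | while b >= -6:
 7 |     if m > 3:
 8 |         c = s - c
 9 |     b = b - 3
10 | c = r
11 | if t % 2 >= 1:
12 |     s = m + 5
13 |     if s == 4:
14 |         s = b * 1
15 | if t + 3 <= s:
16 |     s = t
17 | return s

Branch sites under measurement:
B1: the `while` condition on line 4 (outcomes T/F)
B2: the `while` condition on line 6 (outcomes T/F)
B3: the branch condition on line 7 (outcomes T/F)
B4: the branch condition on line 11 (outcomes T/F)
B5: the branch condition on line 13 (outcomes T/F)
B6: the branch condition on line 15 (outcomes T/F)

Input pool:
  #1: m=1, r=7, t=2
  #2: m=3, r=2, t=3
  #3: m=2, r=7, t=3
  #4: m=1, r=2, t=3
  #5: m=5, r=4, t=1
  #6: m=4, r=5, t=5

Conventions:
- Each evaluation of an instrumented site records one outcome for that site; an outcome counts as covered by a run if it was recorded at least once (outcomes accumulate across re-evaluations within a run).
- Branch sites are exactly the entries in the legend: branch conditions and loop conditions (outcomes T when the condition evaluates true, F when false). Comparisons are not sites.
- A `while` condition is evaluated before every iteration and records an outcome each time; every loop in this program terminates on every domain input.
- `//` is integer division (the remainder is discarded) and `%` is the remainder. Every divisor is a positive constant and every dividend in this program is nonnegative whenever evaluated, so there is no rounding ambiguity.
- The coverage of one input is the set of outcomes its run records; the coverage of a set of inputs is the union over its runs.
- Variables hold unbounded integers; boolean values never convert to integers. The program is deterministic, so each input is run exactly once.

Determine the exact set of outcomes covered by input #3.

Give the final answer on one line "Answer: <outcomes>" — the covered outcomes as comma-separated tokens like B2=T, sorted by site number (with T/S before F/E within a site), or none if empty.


Event log for input #3 (m=2, r=7, t=3):
  B1->T, B1->T, B1->F, B2->T, B3->F, B2->T, B3->F, B2->T, B3->F, B2->F
  B4->T, B5->F, B6->T
deduplicating events, the covered set is: B1=T, B1=F, B2=T, B2=F, B3=F, B4=T, B5=F, B6=T
Answer: B1=T, B1=F, B2=T, B2=F, B3=F, B4=T, B5=F, B6=T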